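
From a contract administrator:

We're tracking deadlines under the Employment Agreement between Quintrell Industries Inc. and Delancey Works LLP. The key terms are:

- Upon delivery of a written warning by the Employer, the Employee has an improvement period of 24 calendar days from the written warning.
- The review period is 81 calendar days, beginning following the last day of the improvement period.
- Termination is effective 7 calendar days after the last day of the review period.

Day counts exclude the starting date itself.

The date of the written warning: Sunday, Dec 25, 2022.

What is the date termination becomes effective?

Adding 24 calendar days to Dec 25, 2022 gives Jan 18, 2023, which is the last day of the improvement period.
The last day of the review period: 81 calendar days after Jan 18, 2023 is Apr 9, 2023.
The date termination becomes effective: Apr 9, 2023 + 7 days = Apr 16, 2023.

Apr 16, 2023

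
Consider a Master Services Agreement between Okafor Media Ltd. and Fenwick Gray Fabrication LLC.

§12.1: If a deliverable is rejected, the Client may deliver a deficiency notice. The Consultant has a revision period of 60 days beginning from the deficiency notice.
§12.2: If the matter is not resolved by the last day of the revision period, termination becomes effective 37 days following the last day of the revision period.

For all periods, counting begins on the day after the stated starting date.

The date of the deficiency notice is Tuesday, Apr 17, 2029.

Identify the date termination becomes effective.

Jul 23, 2029

Adding 60 calendar days to Apr 17, 2029 gives Jun 16, 2029, which is the last day of the revision period.
The date termination becomes effective: Jun 16, 2029 + 37 days = Jul 23, 2029.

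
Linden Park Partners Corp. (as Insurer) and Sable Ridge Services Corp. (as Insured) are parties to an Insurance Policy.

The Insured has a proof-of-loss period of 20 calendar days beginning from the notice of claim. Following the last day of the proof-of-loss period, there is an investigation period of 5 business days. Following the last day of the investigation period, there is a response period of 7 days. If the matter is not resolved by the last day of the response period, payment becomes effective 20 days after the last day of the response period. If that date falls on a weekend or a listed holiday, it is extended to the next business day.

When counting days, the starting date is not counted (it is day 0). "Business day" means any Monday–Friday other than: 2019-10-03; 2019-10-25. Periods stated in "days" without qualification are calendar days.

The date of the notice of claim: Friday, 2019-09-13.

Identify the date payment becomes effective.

2019-11-06

The last day of the proof-of-loss period: 20 calendar days after 2019-09-13 is 2019-10-03.
The last day of the investigation period: 5 business days after Thursday, 2019-10-03, skipping weekends — Oct 4, Oct 7, Oct 8, Oct 9, Oct 10 — lands on Thursday, 2019-10-10.
The last day of the response period: 2019-10-10 + 7 days = 2019-10-17.
Adding 20 calendar days to 2019-10-17 gives 2019-11-06, which is the date payment becomes effective. 2019-11-06 is a Wednesday and is not a listed holiday, so no roll-forward applies.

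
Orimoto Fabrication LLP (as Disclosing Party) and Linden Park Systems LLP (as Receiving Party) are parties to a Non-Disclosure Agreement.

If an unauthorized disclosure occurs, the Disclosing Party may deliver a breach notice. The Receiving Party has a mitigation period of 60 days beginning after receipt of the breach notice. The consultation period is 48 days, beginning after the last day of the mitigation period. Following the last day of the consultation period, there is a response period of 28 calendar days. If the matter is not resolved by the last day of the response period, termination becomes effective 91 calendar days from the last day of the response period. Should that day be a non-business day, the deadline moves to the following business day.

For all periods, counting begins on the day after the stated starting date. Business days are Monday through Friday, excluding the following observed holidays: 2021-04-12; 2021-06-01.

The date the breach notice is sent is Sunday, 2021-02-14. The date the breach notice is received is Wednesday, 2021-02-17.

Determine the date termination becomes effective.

2021-10-04

The last day of the mitigation period: 2021-02-17 + 60 days = 2021-04-18.
The last day of the consultation period: 2021-04-18 + 48 days = 2021-06-05.
The last day of the response period: 2021-06-05 + 28 days = 2021-07-03.
Adding 91 calendar days to 2021-07-03 gives 2021-10-02, which is the date termination becomes effective. That falls on a Saturday, so it rolls to the next business day, Monday, 2021-10-04.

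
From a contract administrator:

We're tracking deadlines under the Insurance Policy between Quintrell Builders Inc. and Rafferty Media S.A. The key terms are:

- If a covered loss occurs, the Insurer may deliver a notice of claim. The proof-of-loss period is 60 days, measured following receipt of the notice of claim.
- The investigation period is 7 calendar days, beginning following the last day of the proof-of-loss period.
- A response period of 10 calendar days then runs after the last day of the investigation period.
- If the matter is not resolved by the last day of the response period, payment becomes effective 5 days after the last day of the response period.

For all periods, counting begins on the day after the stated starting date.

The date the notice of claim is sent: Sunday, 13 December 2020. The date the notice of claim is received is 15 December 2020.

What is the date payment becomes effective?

Adding 60 calendar days to 15 December 2020 gives 13 February 2021, which is the last day of the proof-of-loss period.
The last day of the investigation period: 13 February 2021 + 7 days = 20 February 2021.
The last day of the response period: 20 February 2021 + 10 days = 2 March 2021.
Adding 5 calendar days to 2 March 2021 gives 7 March 2021, which is the date payment becomes effective.

7 March 2021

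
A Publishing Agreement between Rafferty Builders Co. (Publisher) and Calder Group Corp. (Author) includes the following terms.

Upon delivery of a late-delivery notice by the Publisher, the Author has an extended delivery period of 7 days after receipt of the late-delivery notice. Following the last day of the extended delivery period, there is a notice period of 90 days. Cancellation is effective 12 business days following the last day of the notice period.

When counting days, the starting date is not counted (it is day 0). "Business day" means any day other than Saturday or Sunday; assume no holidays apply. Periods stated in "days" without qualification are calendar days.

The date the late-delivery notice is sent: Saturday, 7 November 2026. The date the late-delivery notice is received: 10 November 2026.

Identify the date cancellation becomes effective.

Adding 7 calendar days to 10 November 2026 gives 17 November 2026, which is the last day of the extended delivery period.
The last day of the notice period: 17 November 2026 + 90 days = 15 February 2027.
The date cancellation becomes effective: counting 12 business days from Monday, 15 February 2027 (Feb 16, Feb 17, Feb 18, Feb 19, …, Mar 1, Mar 2, Mar 3, skipping weekends) reaches Wednesday, 3 March 2027.

3 March 2027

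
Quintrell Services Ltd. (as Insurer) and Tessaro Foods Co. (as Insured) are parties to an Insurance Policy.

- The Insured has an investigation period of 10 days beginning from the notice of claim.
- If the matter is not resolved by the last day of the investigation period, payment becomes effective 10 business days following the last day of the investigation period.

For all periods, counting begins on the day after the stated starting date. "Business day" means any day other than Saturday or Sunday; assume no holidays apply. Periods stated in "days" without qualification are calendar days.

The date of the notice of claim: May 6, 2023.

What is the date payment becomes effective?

May 30, 2023

The last day of the investigation period: 10 calendar days after May 6, 2023 is May 16, 2023.
From Tuesday, May 16, 2023, 10 business days (May 17, May 18, May 19, May 22, May 23, May 24, May 25, May 26, May 29, May 30, skipping weekends) brings us to Tuesday, May 30, 2023, which is the date payment becomes effective.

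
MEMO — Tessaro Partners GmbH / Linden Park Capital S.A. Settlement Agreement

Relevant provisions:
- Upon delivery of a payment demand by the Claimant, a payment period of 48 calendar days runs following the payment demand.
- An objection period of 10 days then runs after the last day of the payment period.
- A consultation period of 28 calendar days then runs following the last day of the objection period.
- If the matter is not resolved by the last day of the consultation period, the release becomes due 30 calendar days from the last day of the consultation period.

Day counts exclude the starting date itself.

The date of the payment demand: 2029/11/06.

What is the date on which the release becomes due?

Adding 48 calendar days to 2029/11/06 gives 2029/12/24, which is the last day of the payment period.
The last day of the objection period: 2029/12/24 + 10 days = 2030/01/03.
The last day of the consultation period: 2030/01/03 + 28 days = 2030/01/31.
The date on which the release becomes due: 30 calendar days after 2030/01/31 is 2030/03/02.

2030/03/02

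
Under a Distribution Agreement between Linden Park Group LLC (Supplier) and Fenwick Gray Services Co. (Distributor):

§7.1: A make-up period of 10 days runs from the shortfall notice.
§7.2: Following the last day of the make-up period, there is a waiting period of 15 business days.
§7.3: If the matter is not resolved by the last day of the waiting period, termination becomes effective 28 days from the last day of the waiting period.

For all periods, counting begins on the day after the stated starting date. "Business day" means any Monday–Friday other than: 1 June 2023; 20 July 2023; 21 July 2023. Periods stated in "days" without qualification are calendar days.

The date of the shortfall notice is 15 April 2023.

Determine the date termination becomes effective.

13 June 2023

Adding 10 calendar days to 15 April 2023 gives 25 April 2023, which is the last day of the make-up period.
From Tuesday, 25 April 2023, 15 business days (Apr 26, Apr 27, Apr 28, May 1, …, May 12, May 15, May 16, skipping weekends) brings us to Tuesday, 16 May 2023, which is the last day of the waiting period.
Adding 28 calendar days to 16 May 2023 gives 13 June 2023, which is the date termination becomes effective.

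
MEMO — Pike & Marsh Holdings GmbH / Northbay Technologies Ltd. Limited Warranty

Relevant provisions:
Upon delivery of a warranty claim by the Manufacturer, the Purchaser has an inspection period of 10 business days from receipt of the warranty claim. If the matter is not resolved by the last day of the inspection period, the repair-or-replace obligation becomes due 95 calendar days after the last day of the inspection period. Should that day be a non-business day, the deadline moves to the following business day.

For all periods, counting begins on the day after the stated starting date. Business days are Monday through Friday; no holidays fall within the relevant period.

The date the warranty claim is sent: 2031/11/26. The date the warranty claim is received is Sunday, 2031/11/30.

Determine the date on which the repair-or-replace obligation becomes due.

2032/03/16

The last day of the inspection period: counting 10 business days from Sunday, 2031/11/30 (Dec 1, Dec 2, Dec 3, Dec 4, Dec 5, Dec 8, Dec 9, Dec 10, Dec 11, Dec 12, skipping weekends) reaches Friday, 2031/12/12.
Adding 95 calendar days to 2031/12/12 gives 2032/03/16, which is the date on which the repair-or-replace obligation becomes due. 2032/03/16 is a Tuesday, so no roll-forward applies.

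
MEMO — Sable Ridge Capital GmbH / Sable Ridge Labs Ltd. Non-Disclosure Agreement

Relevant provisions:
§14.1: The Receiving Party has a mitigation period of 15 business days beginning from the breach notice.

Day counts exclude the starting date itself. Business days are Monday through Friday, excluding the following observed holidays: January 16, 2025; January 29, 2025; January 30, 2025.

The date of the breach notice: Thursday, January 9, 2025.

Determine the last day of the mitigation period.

February 4, 2025

The last day of the mitigation period: 15 business days after Thursday, January 9, 2025, skipping weekends and the listed holidays on Jan 16, Jan 29, Jan 30 — Jan 10, Jan 13, Jan 14, Jan 15, …, Jan 31, Feb 3, Feb 4 — lands on Tuesday, February 4, 2025.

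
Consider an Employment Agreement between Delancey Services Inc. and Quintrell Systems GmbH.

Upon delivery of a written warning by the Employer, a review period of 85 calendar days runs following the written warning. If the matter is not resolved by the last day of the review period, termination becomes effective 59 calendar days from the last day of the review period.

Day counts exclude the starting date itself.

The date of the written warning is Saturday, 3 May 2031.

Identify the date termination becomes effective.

24 September 2031

The last day of the review period: 85 calendar days after 3 May 2031 is 27 July 2031.
Adding 59 calendar days to 27 July 2031 gives 24 September 2031, which is the date termination becomes effective.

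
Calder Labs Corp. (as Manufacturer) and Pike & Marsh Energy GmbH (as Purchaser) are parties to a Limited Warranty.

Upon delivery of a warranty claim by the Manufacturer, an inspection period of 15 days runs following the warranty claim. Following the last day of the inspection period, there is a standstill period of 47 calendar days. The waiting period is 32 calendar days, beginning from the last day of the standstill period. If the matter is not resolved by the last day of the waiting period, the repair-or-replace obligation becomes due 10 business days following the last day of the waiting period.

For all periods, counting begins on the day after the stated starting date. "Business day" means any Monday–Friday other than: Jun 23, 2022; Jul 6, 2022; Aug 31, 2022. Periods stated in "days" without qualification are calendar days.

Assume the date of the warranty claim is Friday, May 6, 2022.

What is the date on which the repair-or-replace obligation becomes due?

Adding 15 calendar days to May 6, 2022 gives May 21, 2022, which is the last day of the inspection period.
The last day of the standstill period: May 21, 2022 + 47 days = Jul 7, 2022.
The last day of the waiting period: Jul 7, 2022 + 32 days = Aug 8, 2022.
The date on which the repair-or-replace obligation becomes due: 10 business days after Monday, Aug 8, 2022, skipping weekends — Aug 9, Aug 10, Aug 11, Aug 12, Aug 15, Aug 16, Aug 17, Aug 18, Aug 19, Aug 22 — lands on Monday, Aug 22, 2022.

Aug 22, 2022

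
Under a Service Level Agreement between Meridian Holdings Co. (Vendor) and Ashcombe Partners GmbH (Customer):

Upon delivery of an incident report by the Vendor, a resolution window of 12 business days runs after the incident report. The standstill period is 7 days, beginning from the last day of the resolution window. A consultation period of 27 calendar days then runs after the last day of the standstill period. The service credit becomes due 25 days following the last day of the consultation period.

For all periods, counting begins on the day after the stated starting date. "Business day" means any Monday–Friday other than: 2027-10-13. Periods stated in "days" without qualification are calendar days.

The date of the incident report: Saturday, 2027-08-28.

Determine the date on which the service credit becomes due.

The last day of the resolution window: counting 12 business days from Saturday, 2027-08-28 (Aug 30, Aug 31, Sep 1, Sep 2, …, Sep 10, Sep 13, Sep 14, skipping weekends) reaches Tuesday, 2027-09-14.
The last day of the standstill period: 7 calendar days after 2027-09-14 is 2027-09-21.
Adding 27 calendar days to 2027-09-21 gives 2027-10-18, which is the last day of the consultation period.
The date on which the service credit becomes due: 25 calendar days after 2027-10-18 is 2027-11-12.

2027-11-12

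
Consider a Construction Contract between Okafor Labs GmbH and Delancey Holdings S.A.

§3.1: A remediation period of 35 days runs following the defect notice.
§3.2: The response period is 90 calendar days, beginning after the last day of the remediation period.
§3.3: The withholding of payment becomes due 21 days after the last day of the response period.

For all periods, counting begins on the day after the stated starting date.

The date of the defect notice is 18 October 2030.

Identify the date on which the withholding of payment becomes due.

13 March 2031

The last day of the remediation period: 18 October 2030 + 35 days = 22 November 2030.
Adding 90 calendar days to 22 November 2030 gives 20 February 2031, which is the last day of the response period.
Adding 21 calendar days to 20 February 2031 gives 13 March 2031, which is the date on which the withholding of payment becomes due.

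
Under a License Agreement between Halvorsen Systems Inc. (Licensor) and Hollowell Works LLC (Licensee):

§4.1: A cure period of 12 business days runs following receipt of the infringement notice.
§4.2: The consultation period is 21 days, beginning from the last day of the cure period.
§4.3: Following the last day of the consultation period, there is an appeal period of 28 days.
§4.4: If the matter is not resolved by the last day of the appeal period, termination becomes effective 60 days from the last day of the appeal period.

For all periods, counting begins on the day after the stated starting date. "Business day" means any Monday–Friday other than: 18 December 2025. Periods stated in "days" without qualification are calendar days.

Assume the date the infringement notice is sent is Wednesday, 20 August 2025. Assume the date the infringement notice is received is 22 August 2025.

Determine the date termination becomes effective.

27 December 2025

The last day of the cure period: 12 business days after Friday, 22 August 2025, skipping weekends — Aug 25, Aug 26, Aug 27, Aug 28, …, Sep 5, Sep 8, Sep 9 — lands on Tuesday, 9 September 2025.
The last day of the consultation period: 9 September 2025 + 21 days = 30 September 2025.
The last day of the appeal period: 30 September 2025 + 28 days = 28 October 2025.
The date termination becomes effective: 28 October 2025 + 60 days = 27 December 2025.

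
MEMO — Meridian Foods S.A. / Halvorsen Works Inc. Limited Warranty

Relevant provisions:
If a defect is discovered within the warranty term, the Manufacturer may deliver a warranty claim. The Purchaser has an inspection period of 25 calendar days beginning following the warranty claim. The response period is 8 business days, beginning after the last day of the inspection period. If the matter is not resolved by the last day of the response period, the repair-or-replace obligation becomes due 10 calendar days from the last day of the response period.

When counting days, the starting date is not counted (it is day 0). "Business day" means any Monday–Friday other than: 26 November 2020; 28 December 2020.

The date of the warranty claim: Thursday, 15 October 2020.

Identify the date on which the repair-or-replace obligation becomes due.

Adding 25 calendar days to 15 October 2020 gives 9 November 2020, which is the last day of the inspection period.
The last day of the response period: 8 business days after Monday, 9 November 2020, skipping weekends — Nov 10, Nov 11, Nov 12, Nov 13, Nov 16, Nov 17, Nov 18, Nov 19 — lands on Thursday, 19 November 2020.
Adding 10 calendar days to 19 November 2020 gives 29 November 2020, which is the date on which the repair-or-replace obligation becomes due.

29 November 2020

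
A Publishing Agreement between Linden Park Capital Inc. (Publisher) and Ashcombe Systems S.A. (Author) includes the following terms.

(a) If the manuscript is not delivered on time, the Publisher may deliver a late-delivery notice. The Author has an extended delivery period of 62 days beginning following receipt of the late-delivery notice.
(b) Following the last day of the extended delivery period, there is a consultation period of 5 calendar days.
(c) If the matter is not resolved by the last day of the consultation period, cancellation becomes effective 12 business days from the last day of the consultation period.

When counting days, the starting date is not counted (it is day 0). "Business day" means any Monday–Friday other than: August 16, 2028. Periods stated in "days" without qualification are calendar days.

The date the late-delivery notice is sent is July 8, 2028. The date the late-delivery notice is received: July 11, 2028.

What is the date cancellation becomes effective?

Adding 62 calendar days to July 11, 2028 gives September 11, 2028, which is the last day of the extended delivery period.
Adding 5 calendar days to September 11, 2028 gives September 16, 2028, which is the last day of the consultation period.
The date cancellation becomes effective: counting 12 business days from Saturday, September 16, 2028 (Sep 18, Sep 19, Sep 20, Sep 21, …, Sep 29, Oct 2, Oct 3, skipping weekends) reaches Tuesday, October 3, 2028.

October 3, 2028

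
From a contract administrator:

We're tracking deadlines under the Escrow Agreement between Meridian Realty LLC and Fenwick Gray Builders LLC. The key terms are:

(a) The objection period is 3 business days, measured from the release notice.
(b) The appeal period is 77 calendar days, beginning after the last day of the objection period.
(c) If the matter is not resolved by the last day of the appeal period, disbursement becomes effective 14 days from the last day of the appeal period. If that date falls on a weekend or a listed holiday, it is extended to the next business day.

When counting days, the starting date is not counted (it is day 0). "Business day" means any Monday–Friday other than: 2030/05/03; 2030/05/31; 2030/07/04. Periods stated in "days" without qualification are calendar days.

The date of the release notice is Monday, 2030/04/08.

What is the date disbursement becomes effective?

2030/07/11

The last day of the objection period: 3 business days after Monday, 2030/04/08, skipping weekends — Apr 9, Apr 10, Apr 11 — lands on Thursday, 2030/04/11.
Adding 77 calendar days to 2030/04/11 gives 2030/06/27, which is the last day of the appeal period.
The date disbursement becomes effective: 2030/06/27 + 14 days = 2030/07/11. 2030/07/11 is a Thursday and is not a listed holiday, so no roll-forward applies.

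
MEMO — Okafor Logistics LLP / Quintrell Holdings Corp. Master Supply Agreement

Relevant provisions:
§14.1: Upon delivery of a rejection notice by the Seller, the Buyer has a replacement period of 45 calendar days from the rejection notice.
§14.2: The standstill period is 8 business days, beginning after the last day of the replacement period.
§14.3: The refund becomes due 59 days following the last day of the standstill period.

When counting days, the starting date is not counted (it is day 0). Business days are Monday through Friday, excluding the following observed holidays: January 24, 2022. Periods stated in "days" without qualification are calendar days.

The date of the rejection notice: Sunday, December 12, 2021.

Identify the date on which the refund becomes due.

Adding 45 calendar days to December 12, 2021 gives January 26, 2022, which is the last day of the replacement period.
The last day of the standstill period: counting 8 business days from Wednesday, January 26, 2022 (Jan 27, Jan 28, Jan 31, Feb 1, Feb 2, Feb 3, Feb 4, Feb 7, skipping weekends) reaches Monday, February 7, 2022.
Adding 59 calendar days to February 7, 2022 gives April 7, 2022, which is the date on which the refund becomes due.

April 7, 2022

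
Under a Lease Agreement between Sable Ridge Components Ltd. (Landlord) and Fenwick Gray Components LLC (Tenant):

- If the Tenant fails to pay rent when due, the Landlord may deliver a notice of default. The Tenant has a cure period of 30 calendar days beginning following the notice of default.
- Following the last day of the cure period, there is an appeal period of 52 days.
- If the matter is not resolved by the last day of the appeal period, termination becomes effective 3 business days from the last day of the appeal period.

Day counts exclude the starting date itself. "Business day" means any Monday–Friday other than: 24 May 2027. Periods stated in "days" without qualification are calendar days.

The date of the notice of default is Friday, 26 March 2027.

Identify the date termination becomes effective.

Adding 30 calendar days to 26 March 2027 gives 25 April 2027, which is the last day of the cure period.
The last day of the appeal period: 25 April 2027 + 52 days = 16 June 2027.
The date termination becomes effective: counting 3 business days from Wednesday, 16 June 2027 (Jun 17, Jun 18, Jun 21, skipping weekends) reaches Monday, 21 June 2027.

21 June 2027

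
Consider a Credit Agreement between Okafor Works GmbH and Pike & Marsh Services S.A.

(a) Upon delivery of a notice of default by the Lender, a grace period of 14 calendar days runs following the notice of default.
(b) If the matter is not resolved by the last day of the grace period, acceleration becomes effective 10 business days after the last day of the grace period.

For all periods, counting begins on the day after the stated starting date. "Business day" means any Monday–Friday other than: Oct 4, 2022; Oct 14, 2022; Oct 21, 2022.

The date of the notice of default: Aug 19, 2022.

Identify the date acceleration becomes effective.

The last day of the grace period: 14 calendar days after Aug 19, 2022 is Sep 2, 2022.
From Friday, Sep 2, 2022, 10 business days (Sep 5, Sep 6, Sep 7, Sep 8, Sep 9, Sep 12, Sep 13, Sep 14, Sep 15, Sep 16, skipping weekends) brings us to Friday, Sep 16, 2022, which is the date acceleration becomes effective.

Sep 16, 2022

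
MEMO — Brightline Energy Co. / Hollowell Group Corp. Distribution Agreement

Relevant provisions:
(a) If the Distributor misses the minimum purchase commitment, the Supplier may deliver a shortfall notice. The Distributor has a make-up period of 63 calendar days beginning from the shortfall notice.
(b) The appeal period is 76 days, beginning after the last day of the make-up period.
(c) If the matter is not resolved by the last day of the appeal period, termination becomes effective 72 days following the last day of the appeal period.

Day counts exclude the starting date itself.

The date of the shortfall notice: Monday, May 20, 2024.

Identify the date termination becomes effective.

Dec 17, 2024

The last day of the make-up period: May 20, 2024 + 63 days = Jul 22, 2024.
The last day of the appeal period: 76 calendar days after Jul 22, 2024 is Oct 6, 2024.
The date termination becomes effective: Oct 6, 2024 + 72 days = Dec 17, 2024.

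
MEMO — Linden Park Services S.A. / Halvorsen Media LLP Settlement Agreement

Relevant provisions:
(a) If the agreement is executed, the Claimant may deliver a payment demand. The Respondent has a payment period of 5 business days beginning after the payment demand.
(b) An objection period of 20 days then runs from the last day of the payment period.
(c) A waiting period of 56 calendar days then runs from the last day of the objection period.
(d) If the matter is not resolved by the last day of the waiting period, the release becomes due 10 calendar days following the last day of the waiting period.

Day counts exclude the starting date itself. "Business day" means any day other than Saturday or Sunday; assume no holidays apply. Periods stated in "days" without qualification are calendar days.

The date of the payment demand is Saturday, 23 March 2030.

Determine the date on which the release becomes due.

23 June 2030

From Saturday, 23 March 2030, 5 business days (Mar 25, Mar 26, Mar 27, Mar 28, Mar 29, skipping weekends) brings us to Friday, 29 March 2030, which is the last day of the payment period.
Adding 20 calendar days to 29 March 2030 gives 18 April 2030, which is the last day of the objection period.
The last day of the waiting period: 56 calendar days after 18 April 2030 is 13 June 2030.
The date on which the release becomes due: 13 June 2030 + 10 days = 23 June 2030.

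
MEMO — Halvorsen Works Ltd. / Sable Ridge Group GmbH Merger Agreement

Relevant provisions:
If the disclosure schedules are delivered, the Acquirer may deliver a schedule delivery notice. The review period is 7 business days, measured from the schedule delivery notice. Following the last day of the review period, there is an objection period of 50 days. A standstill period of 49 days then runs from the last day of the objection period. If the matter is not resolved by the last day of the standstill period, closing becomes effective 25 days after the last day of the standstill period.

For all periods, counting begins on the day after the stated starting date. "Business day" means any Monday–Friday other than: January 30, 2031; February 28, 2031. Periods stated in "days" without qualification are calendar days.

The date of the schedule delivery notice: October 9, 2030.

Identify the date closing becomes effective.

From Wednesday, October 9, 2030, 7 business days (Oct 10, Oct 11, Oct 14, Oct 15, Oct 16, Oct 17, Oct 18, skipping weekends) brings us to Friday, October 18, 2030, which is the last day of the review period.
The last day of the objection period: October 18, 2030 + 50 days = December 7, 2030.
Adding 49 calendar days to December 7, 2030 gives January 25, 2031, which is the last day of the standstill period.
The date closing becomes effective: January 25, 2031 + 25 days = February 19, 2031.

February 19, 2031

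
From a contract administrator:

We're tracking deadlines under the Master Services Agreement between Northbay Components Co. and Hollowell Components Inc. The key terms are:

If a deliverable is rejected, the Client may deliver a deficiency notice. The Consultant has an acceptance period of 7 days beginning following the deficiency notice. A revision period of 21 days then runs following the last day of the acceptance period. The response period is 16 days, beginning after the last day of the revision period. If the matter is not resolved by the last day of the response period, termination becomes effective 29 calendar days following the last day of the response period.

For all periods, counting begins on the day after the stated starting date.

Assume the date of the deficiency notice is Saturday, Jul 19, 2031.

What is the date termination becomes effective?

Sep 30, 2031

The last day of the acceptance period: Jul 19, 2031 + 7 days = Jul 26, 2031.
Adding 21 calendar days to Jul 26, 2031 gives Aug 16, 2031, which is the last day of the revision period.
The last day of the response period: Aug 16, 2031 + 16 days = Sep 1, 2031.
The date termination becomes effective: 29 calendar days after Sep 1, 2031 is Sep 30, 2031.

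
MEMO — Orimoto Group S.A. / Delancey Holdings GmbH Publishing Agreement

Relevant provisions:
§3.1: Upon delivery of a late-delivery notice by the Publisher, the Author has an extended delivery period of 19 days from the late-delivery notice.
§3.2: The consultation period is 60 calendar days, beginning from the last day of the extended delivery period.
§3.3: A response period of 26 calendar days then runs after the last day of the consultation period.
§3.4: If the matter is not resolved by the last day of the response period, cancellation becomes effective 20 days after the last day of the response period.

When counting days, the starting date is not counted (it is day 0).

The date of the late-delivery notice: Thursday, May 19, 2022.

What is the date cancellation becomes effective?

Sep 21, 2022

The last day of the extended delivery period: May 19, 2022 + 19 days = Jun 7, 2022.
Adding 60 calendar days to Jun 7, 2022 gives Aug 6, 2022, which is the last day of the consultation period.
Adding 26 calendar days to Aug 6, 2022 gives Sep 1, 2022, which is the last day of the response period.
The date cancellation becomes effective: 20 calendar days after Sep 1, 2022 is Sep 21, 2022.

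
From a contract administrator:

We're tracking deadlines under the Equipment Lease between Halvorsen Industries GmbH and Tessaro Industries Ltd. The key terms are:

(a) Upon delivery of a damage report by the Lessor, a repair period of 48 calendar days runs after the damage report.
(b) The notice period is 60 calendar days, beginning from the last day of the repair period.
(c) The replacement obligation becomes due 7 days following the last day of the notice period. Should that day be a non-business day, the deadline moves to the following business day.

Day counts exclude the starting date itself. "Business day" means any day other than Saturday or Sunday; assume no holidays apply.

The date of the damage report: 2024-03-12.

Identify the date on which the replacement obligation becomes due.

2024-07-05

The last day of the repair period: 2024-03-12 + 48 days = 2024-04-29.
The last day of the notice period: 2024-04-29 + 60 days = 2024-06-28.
The date on which the replacement obligation becomes due: 7 calendar days after 2024-06-28 is 2024-07-05. 2024-07-05 is a Friday, so no roll-forward applies.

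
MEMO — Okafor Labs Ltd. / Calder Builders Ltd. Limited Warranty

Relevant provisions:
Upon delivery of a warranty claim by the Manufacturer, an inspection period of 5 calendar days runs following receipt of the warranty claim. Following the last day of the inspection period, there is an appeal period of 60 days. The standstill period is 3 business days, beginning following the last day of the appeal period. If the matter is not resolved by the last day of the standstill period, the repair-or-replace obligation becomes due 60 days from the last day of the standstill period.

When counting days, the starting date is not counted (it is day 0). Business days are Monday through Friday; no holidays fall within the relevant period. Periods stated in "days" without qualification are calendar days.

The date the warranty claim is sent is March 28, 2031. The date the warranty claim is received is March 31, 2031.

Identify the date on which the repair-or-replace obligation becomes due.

August 8, 2031

The last day of the inspection period: 5 calendar days after March 31, 2031 is April 5, 2031.
The last day of the appeal period: 60 calendar days after April 5, 2031 is June 4, 2031.
The last day of the standstill period: counting 3 business days from Wednesday, June 4, 2031 (Jun 5, Jun 6, Jun 9, skipping weekends) reaches Monday, June 9, 2031.
The date on which the repair-or-replace obligation becomes due: 60 calendar days after June 9, 2031 is August 8, 2031.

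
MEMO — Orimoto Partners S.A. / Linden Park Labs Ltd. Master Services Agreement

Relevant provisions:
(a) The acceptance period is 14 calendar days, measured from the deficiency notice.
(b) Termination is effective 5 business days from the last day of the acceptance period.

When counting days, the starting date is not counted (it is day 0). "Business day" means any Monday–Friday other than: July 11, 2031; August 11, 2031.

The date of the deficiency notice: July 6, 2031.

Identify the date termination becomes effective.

The last day of the acceptance period: July 6, 2031 + 14 days = July 20, 2031.
The date termination becomes effective: 5 business days after Sunday, July 20, 2031, skipping weekends — Jul 21, Jul 22, Jul 23, Jul 24, Jul 25 — lands on Friday, July 25, 2031.

July 25, 2031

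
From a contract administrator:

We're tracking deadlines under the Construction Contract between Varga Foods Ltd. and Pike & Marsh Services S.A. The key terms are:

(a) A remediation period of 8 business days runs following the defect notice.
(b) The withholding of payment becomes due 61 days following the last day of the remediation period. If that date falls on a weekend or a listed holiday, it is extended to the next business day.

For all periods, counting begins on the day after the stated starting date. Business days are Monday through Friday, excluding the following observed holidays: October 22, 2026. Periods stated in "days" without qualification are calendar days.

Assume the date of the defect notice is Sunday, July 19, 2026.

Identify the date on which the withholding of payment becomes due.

September 28, 2026

From Sunday, July 19, 2026, 8 business days (Jul 20, Jul 21, Jul 22, Jul 23, Jul 24, Jul 27, Jul 28, Jul 29, skipping weekends) brings us to Wednesday, July 29, 2026, which is the last day of the remediation period.
The date on which the withholding of payment becomes due: July 29, 2026 + 61 days = September 28, 2026. September 28, 2026 is a Monday and is not a listed holiday, so no roll-forward applies.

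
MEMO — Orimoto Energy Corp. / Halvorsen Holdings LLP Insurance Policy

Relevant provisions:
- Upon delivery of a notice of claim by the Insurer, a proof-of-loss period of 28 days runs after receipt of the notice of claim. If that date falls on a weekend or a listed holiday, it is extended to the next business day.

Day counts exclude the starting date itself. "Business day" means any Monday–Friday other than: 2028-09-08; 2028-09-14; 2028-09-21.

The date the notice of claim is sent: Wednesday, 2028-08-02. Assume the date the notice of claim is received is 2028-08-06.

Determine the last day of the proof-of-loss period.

2028-09-04

The last day of the proof-of-loss period: 2028-08-06 + 28 days = 2028-09-03. That falls on a Sunday, so it rolls to the next business day, Monday, 2028-09-04.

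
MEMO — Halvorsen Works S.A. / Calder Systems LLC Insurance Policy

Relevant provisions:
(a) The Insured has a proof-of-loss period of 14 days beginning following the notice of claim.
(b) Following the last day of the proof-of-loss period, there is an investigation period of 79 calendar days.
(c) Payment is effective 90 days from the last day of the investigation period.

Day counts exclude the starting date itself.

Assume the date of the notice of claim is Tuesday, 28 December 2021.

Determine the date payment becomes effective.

29 June 2022

Adding 14 calendar days to 28 December 2021 gives 11 January 2022, which is the last day of the proof-of-loss period.
The last day of the investigation period: 11 January 2022 + 79 days = 31 March 2022.
Adding 90 calendar days to 31 March 2022 gives 29 June 2022, which is the date payment becomes effective.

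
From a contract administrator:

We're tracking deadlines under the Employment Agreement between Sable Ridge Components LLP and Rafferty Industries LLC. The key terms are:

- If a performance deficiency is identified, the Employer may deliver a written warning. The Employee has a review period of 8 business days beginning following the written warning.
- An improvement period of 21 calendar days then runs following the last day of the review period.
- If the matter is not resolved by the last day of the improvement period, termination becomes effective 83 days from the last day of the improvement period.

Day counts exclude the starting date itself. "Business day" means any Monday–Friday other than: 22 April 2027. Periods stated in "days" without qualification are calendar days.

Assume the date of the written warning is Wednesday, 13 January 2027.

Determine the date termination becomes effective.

The last day of the review period: counting 8 business days from Wednesday, 13 January 2027 (Jan 14, Jan 15, Jan 18, Jan 19, Jan 20, Jan 21, Jan 22, Jan 25, skipping weekends) reaches Monday, 25 January 2027.
Adding 21 calendar days to 25 January 2027 gives 15 February 2027, which is the last day of the improvement period.
The date termination becomes effective: 15 February 2027 + 83 days = 9 May 2027.

9 May 2027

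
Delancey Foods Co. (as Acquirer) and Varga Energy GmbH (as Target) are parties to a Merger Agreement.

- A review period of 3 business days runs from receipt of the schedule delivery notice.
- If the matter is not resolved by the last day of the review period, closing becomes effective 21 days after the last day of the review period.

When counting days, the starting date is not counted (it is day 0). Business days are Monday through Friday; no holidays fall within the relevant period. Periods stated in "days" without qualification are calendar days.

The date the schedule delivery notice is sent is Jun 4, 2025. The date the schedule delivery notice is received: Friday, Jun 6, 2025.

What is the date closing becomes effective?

Jul 2, 2025

From Friday, Jun 6, 2025, 3 business days (Jun 9, Jun 10, Jun 11, skipping weekends) brings us to Wednesday, Jun 11, 2025, which is the last day of the review period.
The date closing becomes effective: Jun 11, 2025 + 21 days = Jul 2, 2025.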